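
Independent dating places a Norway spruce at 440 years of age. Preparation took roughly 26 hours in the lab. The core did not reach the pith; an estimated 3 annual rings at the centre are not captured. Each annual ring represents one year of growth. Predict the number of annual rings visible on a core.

437 annual rings

Expected annual rings over 440 years: 440.
Subtracting the 3 annual rings not captured gives 440 − 3 = 437 annual rings in the record.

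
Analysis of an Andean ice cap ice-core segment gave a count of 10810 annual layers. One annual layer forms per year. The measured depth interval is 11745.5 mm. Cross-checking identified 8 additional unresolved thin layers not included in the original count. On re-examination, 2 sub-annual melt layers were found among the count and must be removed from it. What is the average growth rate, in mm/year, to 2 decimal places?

1.09 mm/year

After corrections the count is 10810 − 2 + 8 = 10816 annual layers.
Extension rate ≈ 11745.5 / 10816 = 1.09 mm/year.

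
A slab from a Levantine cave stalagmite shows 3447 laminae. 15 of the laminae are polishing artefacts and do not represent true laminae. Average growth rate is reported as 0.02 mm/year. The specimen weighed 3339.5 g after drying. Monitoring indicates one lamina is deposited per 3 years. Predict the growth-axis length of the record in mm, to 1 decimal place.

After corrections the count is 3447 − 15 = 3432 laminae.
3432 laminae at 3 years each span 3432 × 3 = 10296 years.
Predicted length = 0.02 mm/year × 10296 years = 205.9 mm.

205.9 mm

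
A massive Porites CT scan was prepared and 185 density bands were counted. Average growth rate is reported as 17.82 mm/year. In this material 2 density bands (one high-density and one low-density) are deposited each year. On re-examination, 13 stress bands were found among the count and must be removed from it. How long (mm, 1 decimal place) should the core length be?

1532.5 mm

Adjusted count: 185 − 13 = 172 density bands.
With 2 density bands per year, 172 / 2 = 86 years.
Length ≈ 17.82 × 86 = 1532.5 mm.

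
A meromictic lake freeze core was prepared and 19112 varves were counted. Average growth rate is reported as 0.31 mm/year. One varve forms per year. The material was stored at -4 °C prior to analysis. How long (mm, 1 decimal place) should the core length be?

5924.7 mm

19112 years of growth are recorded.
Predicted length = 0.31 mm/year × 19112 years = 5924.7 mm.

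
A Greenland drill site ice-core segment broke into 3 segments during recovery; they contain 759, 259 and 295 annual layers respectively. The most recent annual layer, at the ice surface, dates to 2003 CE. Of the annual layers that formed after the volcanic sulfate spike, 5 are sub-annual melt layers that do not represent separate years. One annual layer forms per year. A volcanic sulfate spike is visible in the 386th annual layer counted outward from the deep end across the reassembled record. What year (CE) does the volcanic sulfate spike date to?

Total annual layers = 759 + 259 + 295 = 1313.
The volcanic sulfate spike sits at annual layer 386 from the deep end, so 1313 − 386 = 927 annual layers formed after it.
927 − 5 false = 922 true annual layers after the volcanic sulfate spike.
Counting back 922 years from 2003 CE places the volcanic sulfate spike in 2003 − 922 = 1081 CE.

1081 CE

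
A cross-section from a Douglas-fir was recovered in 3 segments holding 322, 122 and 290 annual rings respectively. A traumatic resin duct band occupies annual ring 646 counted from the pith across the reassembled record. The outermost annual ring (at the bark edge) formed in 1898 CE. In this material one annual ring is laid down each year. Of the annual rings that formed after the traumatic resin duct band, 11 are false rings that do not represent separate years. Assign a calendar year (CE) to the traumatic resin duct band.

1821 CE

Total annual rings = 322 + 122 + 290 = 734.
734 − 646 = 88 annual rings lie beyond the traumatic resin duct band toward the bark edge.
Removing the 11 false annual rings leaves 88 − 11 = 77 true annual rings beyond the traumatic resin duct band.
The annual ring at the bark edge is 1898 CE, so the traumatic resin duct band dates to 1898 − 77 = 1821 CE.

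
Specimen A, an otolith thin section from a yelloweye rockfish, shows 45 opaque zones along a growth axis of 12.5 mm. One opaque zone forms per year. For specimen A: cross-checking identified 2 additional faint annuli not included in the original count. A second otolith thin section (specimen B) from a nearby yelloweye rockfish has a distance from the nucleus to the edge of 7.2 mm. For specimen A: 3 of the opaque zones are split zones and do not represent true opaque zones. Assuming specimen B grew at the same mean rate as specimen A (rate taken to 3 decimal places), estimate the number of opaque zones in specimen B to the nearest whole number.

Specimen A: true opaque zone count = 45 − 3 + 2 = 44.
A: Extension rate ≈ 12.5 / 44 = 0.284 mm/yr.
B spans 7.2 / 0.284 = 25.35 years ≈ 25 opaque zones.

25 opaque zones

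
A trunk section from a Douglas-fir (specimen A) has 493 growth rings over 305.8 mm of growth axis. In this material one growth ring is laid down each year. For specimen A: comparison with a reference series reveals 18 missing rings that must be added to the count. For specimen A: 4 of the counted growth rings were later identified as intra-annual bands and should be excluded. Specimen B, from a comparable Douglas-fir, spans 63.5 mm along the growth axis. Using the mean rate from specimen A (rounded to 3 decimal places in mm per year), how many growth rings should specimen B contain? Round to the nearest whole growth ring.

105 growth rings

Specimen A: correcting the raw count gives 493 − 4 + 18 = 507 true growth rings.
A: Mean rate = 305.8 mm / 507 years ≈ 0.603 mm/year.
Specimen B: 63.5 mm / 0.603 mm per year = 105.31 years ≈ 105 growth rings.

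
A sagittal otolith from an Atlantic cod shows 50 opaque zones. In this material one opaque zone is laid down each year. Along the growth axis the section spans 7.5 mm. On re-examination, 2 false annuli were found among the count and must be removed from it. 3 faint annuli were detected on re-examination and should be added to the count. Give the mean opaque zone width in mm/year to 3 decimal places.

After corrections the count is 50 − 2 + 3 = 51 opaque zones.
7.5 mm over 51 years gives 7.5 / 51 ≈ 0.147 mm/year.

0.147 mm/year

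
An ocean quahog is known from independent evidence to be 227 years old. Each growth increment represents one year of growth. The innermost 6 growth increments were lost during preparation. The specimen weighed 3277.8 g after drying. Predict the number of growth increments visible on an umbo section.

221 growth increments

At one growth increment per year, 227 years correspond to 227 growth increments.
Less the 6 uncaptured growth increments: 227 − 6 = 221.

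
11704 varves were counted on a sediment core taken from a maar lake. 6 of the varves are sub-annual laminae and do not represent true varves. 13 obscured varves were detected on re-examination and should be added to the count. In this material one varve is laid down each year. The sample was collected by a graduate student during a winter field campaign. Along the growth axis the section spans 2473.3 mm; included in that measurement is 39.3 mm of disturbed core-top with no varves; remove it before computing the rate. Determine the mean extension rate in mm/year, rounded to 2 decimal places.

0.21 mm/year

After corrections the count is 11704 − 6 + 13 = 11711 varves.
Net length = 2473.3 − 39.3 = 2434.0 mm.
Mean rate = 2434.0 mm / 11711 years ≈ 0.21 mm/year.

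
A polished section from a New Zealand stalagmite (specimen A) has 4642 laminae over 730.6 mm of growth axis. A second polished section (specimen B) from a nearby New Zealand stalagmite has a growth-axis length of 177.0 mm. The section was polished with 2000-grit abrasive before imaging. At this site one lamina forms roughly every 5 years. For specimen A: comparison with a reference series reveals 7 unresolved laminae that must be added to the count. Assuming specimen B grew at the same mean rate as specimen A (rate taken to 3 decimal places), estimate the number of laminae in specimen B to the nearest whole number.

1142 laminae

Specimen A: true lamina count = 4642 + 7 = 4649.
Specimen A: at 5 years per lamina, 4649 × 5 = 23245 years.
A: 730.6 mm over 23245 years gives 730.6 / 23245 ≈ 0.031 mm per year.
B spans 177.0 / 0.031 = 5709.68 years; at 5 years per lamina that is 5709.68 / 5 ≈ 1142 laminae.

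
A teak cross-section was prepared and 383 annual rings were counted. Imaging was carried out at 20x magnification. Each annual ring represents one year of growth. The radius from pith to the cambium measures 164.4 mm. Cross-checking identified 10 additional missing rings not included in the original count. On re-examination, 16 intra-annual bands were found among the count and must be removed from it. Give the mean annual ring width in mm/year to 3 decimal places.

0.436 mm/year

Correcting the raw count gives 383 − 16 + 10 = 377 true annual rings.
164.4 mm over 377 years gives 164.4 / 377 ≈ 0.436 mm/year.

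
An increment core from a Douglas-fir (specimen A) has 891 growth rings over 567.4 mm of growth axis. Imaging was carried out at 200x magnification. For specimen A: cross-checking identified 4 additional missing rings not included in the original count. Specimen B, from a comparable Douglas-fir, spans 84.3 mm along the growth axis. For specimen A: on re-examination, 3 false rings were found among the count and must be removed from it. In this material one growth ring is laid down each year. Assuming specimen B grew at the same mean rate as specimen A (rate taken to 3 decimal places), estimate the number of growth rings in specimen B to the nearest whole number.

133 growth rings

Specimen A: correcting the raw count gives 891 − 3 + 4 = 892 true growth rings.
A: 567.4 mm over 892 years gives 567.4 / 892 ≈ 0.636 mm per year.
For B, 84.3 / 0.636 = 132.55 years ≈ 133 growth rings.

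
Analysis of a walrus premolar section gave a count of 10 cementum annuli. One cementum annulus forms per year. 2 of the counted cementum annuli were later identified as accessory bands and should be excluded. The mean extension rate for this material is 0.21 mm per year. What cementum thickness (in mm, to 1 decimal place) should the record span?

1.7 mm

Adjusted count: 10 − 2 = 8 cementum annuli.
Predicted length = 0.21 mm/year × 8 years = 1.7 mm.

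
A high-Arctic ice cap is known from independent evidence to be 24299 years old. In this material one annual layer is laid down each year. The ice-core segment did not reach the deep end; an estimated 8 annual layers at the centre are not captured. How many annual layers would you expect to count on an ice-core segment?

24291 annual layers

One annual layer per year gives 24299 annual layers over 24299 years.
24299 − 8 missed = 24291 annual layers expected in the prepared section.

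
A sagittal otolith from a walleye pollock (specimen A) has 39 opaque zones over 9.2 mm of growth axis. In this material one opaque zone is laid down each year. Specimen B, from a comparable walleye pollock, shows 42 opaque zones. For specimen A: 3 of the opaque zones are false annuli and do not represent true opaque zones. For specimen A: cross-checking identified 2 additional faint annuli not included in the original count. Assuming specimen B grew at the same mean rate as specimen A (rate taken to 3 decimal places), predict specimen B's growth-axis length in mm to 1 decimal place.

10.2 mm

Specimen A: after corrections the count is 39 − 3 + 2 = 38 opaque zones.
A: Extension rate ≈ 9.2 / 38 = 0.242 mm/yr.
B's length ≈ 0.242 × 42 = 10.2 mm.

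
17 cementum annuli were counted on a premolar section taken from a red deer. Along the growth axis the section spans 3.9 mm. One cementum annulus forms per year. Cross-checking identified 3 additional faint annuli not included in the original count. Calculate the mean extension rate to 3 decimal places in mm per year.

Adjusted count: 17 + 3 = 20 cementum annuli.
Extension rate ≈ 3.9 / 20 = 0.195 mm per year.

0.195 mm per year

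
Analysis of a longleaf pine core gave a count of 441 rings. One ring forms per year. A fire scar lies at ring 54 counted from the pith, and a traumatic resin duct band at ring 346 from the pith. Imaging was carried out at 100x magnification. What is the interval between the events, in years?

The two markers are separated by 346 − 54 = 292 rings.
At one ring per year, 292 years elapsed between them.

292 years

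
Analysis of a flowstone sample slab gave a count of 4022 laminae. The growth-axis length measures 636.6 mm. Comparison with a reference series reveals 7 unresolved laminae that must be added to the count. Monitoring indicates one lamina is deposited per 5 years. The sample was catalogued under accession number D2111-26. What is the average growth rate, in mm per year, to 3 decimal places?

0.032 mm per year

Correcting the raw count gives 4022 + 7 = 4029 true laminae.
At 5 years per lamina, 4029 × 5 = 20145 years.
Extension rate ≈ 636.6 / 20145 = 0.032 mm per year.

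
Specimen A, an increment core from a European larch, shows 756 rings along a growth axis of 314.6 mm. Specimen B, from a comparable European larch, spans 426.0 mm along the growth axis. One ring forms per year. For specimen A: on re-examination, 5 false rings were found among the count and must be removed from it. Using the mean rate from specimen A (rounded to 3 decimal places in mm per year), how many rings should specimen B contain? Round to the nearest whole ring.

Specimen A: correcting the raw count gives 756 − 5 = 751 true rings.
A: Mean rate = 314.6 mm / 751 years ≈ 0.419 mm per year.
Specimen B: 426.0 mm / 0.419 mm per year = 1016.71 years ≈ 1017 rings.

1017 rings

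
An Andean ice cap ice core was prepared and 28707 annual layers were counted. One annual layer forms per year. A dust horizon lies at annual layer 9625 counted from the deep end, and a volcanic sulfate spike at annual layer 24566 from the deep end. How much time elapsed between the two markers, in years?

14941 years

Separation: 24566 − 9625 = 14941 annual layers.
At one annual layer per year, 14941 years elapsed between them.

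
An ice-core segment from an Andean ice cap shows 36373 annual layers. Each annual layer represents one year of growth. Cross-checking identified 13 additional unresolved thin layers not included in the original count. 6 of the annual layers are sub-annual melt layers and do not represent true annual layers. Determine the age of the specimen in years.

After corrections the count is 36373 − 6 + 13 = 36380 annual layers.
At one annual layer per year, that is 36380 years.

36380 yr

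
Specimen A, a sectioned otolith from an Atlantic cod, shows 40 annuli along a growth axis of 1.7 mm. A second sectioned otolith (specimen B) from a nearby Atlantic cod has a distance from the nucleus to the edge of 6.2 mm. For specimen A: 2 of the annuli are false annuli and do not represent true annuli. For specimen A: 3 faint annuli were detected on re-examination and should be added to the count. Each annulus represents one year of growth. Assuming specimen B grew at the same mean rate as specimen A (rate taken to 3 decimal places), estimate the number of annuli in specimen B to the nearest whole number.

151 annuli

Specimen A: correcting the raw count gives 40 − 2 + 3 = 41 true annuli.
A: Mean rate = 1.7 mm / 41 years ≈ 0.041 mm/year.
For B, 6.2 / 0.041 = 151.22 years ≈ 151 annuli.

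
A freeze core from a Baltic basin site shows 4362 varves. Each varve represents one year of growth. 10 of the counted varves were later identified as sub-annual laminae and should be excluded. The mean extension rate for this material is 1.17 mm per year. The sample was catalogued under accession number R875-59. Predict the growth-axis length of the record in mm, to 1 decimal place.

5091.8 mm

Adjusted count: 4362 − 10 = 4352 varves.
Predicted length = 1.17 mm/year × 4352 years = 5091.8 mm.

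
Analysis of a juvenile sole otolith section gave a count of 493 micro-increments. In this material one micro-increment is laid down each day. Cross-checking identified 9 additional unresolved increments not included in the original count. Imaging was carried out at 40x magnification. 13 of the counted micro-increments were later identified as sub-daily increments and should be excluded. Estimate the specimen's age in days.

After corrections the count is 493 − 13 + 9 = 489 micro-increments.
At one micro-increment per day, that is 489 days.

489 days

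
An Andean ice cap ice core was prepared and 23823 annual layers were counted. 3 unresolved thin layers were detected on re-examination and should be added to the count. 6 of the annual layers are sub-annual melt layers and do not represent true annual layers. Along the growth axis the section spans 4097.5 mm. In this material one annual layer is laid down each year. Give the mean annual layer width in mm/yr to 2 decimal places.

After corrections the count is 23823 − 6 + 3 = 23820 annual layers.
Extension rate ≈ 4097.5 / 23820 = 0.17 mm/yr.

0.17 mm/yr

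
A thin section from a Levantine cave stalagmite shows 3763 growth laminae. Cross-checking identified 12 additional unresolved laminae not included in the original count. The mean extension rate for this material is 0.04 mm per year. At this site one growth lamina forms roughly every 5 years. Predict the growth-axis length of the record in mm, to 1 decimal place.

755.0 mm

After corrections the count is 3763 + 12 = 3775 growth laminae.
Multiplying by 5 years per growth lamina: 3775 × 5 = 18875 years.
Length ≈ 0.04 × 18875 = 755.0 mm.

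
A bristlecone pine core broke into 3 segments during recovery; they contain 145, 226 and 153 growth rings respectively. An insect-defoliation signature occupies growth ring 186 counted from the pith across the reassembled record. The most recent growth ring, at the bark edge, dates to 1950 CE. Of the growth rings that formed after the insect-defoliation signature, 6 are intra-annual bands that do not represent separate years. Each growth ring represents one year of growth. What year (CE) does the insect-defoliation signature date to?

1618 CE

Total growth rings = 145 + 226 + 153 = 524.
524 − 186 = 338 growth rings lie beyond the insect-defoliation signature toward the bark edge.
Removing the 6 false growth rings leaves 338 − 6 = 332 true growth rings beyond the insect-defoliation signature.
Counting back 332 years from 1950 CE places the insect-defoliation signature in 1950 − 332 = 1618 CE.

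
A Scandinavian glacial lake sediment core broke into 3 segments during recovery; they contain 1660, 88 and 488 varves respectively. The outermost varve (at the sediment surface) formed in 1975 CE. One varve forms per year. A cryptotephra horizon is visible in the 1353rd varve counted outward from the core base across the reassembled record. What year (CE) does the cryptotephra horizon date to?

1092 CE

Total varves = 1660 + 88 + 488 = 2236.
2236 − 1353 = 883 varves lie beyond the cryptotephra horizon toward the sediment surface.
Counting back 883 years from 1975 CE places the cryptotephra horizon in 1975 − 883 = 1092 CE.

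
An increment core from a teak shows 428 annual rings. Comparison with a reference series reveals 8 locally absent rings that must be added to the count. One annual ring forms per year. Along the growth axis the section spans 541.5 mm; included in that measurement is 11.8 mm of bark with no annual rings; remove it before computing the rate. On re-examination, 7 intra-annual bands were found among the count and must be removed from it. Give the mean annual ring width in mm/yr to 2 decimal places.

Correcting the raw count gives 428 − 7 + 8 = 429 true annual rings.
Net length = 541.5 − 11.8 = 529.7 mm.
Mean rate = 529.7 mm / 429 years ≈ 1.23 mm/yr.

1.23 mm/yr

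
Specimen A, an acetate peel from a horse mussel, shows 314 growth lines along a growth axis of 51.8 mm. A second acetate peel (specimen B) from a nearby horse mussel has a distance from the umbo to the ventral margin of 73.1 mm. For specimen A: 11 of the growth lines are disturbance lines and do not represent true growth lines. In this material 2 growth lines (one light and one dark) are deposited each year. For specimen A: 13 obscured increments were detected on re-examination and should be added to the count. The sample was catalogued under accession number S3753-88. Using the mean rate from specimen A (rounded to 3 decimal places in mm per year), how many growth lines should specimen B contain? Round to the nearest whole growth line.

Specimen A: after corrections the count is 314 − 11 + 13 = 316 growth lines.
Specimen A: with 2 growth lines per year, 316 / 2 = 158 years.
A: Mean rate = 51.8 mm / 158 years ≈ 0.328 mm per year.
Specimen B: 73.1 mm / 0.328 mm per year = 222.87 years; at 2 growth lines per year that is 222.87 × 2 ≈ 446 growth lines.

446 growth lines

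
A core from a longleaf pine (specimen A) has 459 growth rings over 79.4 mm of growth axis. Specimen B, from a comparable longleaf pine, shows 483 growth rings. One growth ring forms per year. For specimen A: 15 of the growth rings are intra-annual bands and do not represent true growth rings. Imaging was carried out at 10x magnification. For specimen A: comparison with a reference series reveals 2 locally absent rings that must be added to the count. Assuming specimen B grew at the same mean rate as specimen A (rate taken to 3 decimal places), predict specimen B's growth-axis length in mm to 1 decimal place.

86.0 mm

Specimen A: adjusted count: 459 − 15 + 2 = 446 growth rings.
A: Mean rate = 79.4 mm / 446 years ≈ 0.178 mm per year.
For B, 0.178 mm/year × 483 years = 86.0 mm.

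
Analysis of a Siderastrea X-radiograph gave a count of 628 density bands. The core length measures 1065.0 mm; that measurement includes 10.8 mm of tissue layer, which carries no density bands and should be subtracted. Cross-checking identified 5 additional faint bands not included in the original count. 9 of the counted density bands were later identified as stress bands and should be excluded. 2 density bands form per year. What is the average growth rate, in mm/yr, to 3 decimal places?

3.379 mm/yr

True density band count = 628 − 9 + 5 = 624.
Dividing by 2 density bands per year: 624 / 2 = 312 years.
Removing the 10.8 mm offcut leaves 1065.0 − 10.8 = 1054.2 mm.
Extension rate ≈ 1054.2 / 312 = 3.379 mm/yr.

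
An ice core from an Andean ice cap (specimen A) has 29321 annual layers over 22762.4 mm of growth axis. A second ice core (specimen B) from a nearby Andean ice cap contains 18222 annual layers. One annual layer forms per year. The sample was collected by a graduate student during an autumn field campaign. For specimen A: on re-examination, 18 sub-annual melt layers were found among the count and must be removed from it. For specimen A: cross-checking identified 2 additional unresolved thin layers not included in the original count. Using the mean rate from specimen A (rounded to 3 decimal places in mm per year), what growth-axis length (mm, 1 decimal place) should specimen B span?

Specimen A: true annual layer count = 29321 − 18 + 2 = 29305.
A: Mean rate = 22762.4 mm / 29305 years ≈ 0.777 mm/yr.
B's length ≈ 0.777 × 18222 = 14158.5 mm.

14158.5 mm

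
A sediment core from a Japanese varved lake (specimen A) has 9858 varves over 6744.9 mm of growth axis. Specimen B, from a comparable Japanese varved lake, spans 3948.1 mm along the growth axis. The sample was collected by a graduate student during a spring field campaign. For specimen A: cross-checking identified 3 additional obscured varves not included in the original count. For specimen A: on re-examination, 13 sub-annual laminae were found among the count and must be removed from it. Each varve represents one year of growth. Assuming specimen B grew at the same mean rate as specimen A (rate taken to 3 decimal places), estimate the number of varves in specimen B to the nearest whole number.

5764 varves

Specimen A: after corrections the count is 9858 − 13 + 3 = 9848 varves.
A: Mean rate = 6744.9 mm / 9848 years ≈ 0.685 mm per year.
For B, 3948.1 / 0.685 = 5763.65 years ≈ 5764 varves.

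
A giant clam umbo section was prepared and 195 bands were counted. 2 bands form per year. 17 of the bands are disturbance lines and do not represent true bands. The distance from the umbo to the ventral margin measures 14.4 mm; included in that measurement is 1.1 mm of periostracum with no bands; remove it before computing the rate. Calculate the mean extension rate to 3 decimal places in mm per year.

Correcting the raw count gives 195 − 17 = 178 true bands.
178 bands at 2 per year is 178 / 2 = 89 years.
Removing the 1.1 mm offcut leaves 14.4 − 1.1 = 13.3 mm.
Extension rate ≈ 13.3 / 89 = 0.149 mm per year.

0.149 mm per year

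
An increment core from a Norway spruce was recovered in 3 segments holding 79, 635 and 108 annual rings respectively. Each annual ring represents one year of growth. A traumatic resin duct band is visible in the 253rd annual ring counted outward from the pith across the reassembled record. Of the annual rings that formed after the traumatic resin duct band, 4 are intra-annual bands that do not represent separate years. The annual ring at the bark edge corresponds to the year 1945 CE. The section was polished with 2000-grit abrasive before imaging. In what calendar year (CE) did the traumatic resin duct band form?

1380 CE

Total annual rings = 79 + 635 + 108 = 822.
Between annual ring 253 and the bark edge there are 822 − 253 = 569 annual rings.
Excluding 4 false annual rings: 569 − 4 = 565.
1945 − 565 = 1380 CE.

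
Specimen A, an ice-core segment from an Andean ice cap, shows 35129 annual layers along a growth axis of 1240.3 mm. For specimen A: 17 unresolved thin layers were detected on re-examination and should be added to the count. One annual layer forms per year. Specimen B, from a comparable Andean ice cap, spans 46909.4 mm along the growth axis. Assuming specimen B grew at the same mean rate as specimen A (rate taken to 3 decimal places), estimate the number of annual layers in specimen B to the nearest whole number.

1340269 annual layers

Specimen A: correcting the raw count gives 35129 + 17 = 35146 true annual layers.
A: Extension rate ≈ 1240.3 / 35146 = 0.035 mm/yr.
For B, 46909.4 / 0.035 = 1340268.57 years ≈ 1340269 annual layers.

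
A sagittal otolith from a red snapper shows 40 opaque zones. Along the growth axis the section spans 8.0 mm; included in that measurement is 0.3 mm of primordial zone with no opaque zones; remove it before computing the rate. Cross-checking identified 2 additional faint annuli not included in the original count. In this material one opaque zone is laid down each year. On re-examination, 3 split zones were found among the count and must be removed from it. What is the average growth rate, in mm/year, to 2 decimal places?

0.20 mm/year

Adjusted count: 40 − 3 + 2 = 39 opaque zones.
The growth record spans 8.0 − 0.3 = 7.7 mm.
Extension rate ≈ 7.7 / 39 = 0.20 mm/year.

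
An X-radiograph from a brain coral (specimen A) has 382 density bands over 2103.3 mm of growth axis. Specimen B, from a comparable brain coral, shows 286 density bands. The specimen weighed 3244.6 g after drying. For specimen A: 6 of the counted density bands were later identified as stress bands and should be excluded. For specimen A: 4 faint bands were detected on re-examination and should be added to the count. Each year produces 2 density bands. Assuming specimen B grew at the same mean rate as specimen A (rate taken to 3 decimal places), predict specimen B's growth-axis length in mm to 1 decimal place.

1583.0 mm

Specimen A: after corrections the count is 382 − 6 + 4 = 380 density bands.
Specimen A: with 2 density bands per year, 380 / 2 = 190 years.
A: Extension rate ≈ 2103.3 / 190 = 11.070 mm per year.
Specimen B: 286 density bands at 2 per year is 286 / 2 = 143 years. B's length ≈ 11.070 × 143 = 1583.0 mm.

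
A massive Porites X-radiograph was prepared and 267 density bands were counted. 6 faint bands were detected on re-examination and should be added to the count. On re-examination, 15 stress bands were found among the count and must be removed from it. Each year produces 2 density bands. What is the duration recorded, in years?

True density band count = 267 − 15 + 6 = 258.
With 2 density bands per year, 258 / 2 = 129 years.

129 years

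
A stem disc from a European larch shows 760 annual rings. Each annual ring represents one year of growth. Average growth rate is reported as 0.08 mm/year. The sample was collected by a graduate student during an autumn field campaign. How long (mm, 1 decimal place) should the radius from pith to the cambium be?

60.8 mm

The record spans 760 years at 0.08 mm per year.
760 years at 0.08 mm/year gives 0.08 × 760 = 60.8 mm.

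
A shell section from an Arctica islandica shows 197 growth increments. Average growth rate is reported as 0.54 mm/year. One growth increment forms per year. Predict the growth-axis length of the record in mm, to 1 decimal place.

106.4 mm

The record spans 197 years at 0.54 mm per year.
Predicted length = 0.54 mm/year × 197 years = 106.4 mm.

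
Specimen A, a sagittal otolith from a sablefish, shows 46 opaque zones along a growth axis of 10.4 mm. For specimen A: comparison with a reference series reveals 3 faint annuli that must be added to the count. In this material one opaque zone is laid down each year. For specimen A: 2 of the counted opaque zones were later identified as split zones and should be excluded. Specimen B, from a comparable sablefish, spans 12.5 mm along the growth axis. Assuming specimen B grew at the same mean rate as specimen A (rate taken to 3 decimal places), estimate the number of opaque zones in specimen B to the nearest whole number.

57 opaque zones

Specimen A: true opaque zone count = 46 − 2 + 3 = 47.
A: Mean rate = 10.4 mm / 47 years ≈ 0.221 mm/year.
Specimen B: 12.5 mm / 0.221 mm per year = 56.56 years ≈ 57 opaque zones.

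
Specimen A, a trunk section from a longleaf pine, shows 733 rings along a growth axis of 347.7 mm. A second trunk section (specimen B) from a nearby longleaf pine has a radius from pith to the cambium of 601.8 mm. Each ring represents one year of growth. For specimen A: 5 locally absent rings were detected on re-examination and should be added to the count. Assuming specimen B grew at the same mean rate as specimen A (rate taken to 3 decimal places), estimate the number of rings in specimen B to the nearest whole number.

1278 rings

Specimen A: correcting the raw count gives 733 + 5 = 738 true rings.
A: 347.7 mm over 738 years gives 347.7 / 738 ≈ 0.471 mm per year.
B spans 601.8 / 0.471 = 1277.71 years ≈ 1278 rings.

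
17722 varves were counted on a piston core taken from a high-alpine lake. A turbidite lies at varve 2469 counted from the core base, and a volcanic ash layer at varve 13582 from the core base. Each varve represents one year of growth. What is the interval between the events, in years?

The two markers are separated by 13582 − 2469 = 11113 varves.
That is 11113 years at one varve per year.

11113 years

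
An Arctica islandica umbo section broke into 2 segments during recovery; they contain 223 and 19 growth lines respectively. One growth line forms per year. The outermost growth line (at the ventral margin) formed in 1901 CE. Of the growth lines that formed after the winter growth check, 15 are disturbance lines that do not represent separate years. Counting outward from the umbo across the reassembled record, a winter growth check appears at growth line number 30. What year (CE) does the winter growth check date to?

1704 CE

Total growth lines = 223 + 19 = 242.
242 − 30 = 212 growth lines lie beyond the winter growth check toward the ventral margin.
212 − 15 false = 197 true growth lines after the winter growth check.
1901 − 197 = 1704 CE.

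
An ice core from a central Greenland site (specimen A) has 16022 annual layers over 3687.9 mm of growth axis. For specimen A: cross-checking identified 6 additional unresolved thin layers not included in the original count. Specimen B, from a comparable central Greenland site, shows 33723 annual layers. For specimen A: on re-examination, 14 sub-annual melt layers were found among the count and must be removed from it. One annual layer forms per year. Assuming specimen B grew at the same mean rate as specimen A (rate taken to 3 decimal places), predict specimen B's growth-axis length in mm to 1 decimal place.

Specimen A: after corrections the count is 16022 − 14 + 6 = 16014 annual layers.
A: Extension rate ≈ 3687.9 / 16014 = 0.230 mm per year.
B's length ≈ 0.230 × 33723 = 7756.3 mm.

7756.3 mm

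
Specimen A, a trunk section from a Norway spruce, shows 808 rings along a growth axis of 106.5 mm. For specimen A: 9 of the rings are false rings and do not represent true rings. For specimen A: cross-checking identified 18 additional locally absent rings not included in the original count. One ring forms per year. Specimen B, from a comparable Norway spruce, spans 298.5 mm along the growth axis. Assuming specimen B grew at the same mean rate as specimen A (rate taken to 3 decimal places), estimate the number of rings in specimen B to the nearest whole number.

Specimen A: adjusted count: 808 − 9 + 18 = 817 rings.
A: Mean rate = 106.5 mm / 817 years ≈ 0.130 mm/yr.
For B, 298.5 / 0.130 = 2296.15 years ≈ 2296 rings.

2296 rings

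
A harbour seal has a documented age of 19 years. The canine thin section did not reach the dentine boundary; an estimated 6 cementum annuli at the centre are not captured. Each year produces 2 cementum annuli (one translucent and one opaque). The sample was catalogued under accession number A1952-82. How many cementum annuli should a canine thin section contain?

32 cementum annuli

With 2 cementum annuli per year, 19 years would produce 19 × 2 = 38 cementum annuli.
38 − 6 missed = 32 cementum annuli expected in the prepared section.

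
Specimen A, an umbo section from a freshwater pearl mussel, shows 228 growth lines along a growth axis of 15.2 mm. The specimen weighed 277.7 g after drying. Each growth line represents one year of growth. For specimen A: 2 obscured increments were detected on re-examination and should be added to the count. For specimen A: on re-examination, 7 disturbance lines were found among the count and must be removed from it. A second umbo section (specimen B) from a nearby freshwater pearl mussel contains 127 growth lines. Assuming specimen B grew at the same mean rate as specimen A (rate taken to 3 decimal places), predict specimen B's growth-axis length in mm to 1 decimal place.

8.6 mm

Specimen A: adjusted count: 228 − 7 + 2 = 223 growth lines.
A: Mean rate = 15.2 mm / 223 years ≈ 0.068 mm/yr.
For B, 0.068 mm/year × 127 years = 8.6 mm.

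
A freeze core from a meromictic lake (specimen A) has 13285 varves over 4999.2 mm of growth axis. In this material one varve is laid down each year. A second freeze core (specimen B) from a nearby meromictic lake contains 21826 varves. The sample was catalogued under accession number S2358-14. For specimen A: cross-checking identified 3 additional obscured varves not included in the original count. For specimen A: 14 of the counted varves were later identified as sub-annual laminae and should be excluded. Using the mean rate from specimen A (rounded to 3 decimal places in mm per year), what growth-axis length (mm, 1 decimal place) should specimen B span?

Specimen A: true varve count = 13285 − 14 + 3 = 13274.
A: Mean rate = 4999.2 mm / 13274 years ≈ 0.377 mm/year.
For B, 0.377 mm/year × 21826 years = 8228.4 mm.

8228.4 mm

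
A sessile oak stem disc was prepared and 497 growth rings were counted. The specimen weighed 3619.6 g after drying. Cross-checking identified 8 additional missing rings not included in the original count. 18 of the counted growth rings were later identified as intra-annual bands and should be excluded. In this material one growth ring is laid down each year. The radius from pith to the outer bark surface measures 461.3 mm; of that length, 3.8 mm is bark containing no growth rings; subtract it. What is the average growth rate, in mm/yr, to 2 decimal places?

Adjusted count: 497 − 18 + 8 = 487 growth rings.
The growth record spans 461.3 − 3.8 = 457.5 mm.
Mean rate = 457.5 mm / 487 years ≈ 0.94 mm/yr.

0.94 mm/yr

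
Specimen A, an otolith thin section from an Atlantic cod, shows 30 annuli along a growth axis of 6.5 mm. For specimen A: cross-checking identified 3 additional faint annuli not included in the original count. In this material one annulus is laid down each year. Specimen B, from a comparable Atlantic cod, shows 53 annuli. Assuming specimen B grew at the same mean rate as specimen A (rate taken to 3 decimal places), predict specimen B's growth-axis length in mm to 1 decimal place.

10.4 mm

Specimen A: adjusted count: 30 + 3 = 33 annuli.
A: Extension rate ≈ 6.5 / 33 = 0.197 mm per year.
B's length ≈ 0.197 × 53 = 10.4 mm.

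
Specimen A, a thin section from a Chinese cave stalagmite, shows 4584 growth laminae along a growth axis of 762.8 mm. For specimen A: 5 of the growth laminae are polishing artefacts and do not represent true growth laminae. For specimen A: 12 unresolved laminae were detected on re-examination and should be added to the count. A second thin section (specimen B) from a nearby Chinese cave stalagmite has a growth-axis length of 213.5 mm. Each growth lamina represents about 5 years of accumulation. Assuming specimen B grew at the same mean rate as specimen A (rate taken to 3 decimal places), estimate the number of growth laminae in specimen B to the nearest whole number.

Specimen A: adjusted count: 4584 − 5 + 12 = 4591 growth laminae.
Specimen A: multiplying by 5 years per growth lamina: 4591 × 5 = 22955 years.
A: Extension rate ≈ 762.8 / 22955 = 0.033 mm per year.
Specimen B: 213.5 mm / 0.033 mm per year = 6469.70 years; at 5 years per growth lamina that is 6469.70 / 5 ≈ 1294 growth laminae.

1294 growth laminae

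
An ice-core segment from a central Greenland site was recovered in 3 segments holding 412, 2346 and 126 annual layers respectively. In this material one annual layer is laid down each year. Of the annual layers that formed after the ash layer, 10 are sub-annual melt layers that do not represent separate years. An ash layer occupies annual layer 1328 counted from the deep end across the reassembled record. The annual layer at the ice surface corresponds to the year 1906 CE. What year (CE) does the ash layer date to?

360 CE

Total annual layers = 412 + 2346 + 126 = 2884.
The ash layer sits at annual layer 1328 from the deep end, so 2884 − 1328 = 1556 annual layers formed after it.
Removing the 10 false annual layers leaves 1556 − 10 = 1546 true annual layers beyond the ash layer.
Counting back 1546 years from 1906 CE places the ash layer in 1906 − 1546 = 360 CE.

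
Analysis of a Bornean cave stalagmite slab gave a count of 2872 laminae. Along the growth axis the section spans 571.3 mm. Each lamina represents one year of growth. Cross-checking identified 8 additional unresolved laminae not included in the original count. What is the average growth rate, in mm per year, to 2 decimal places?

Adjusted count: 2872 + 8 = 2880 laminae.
Extension rate ≈ 571.3 / 2880 = 0.20 mm per year.

0.20 mm per year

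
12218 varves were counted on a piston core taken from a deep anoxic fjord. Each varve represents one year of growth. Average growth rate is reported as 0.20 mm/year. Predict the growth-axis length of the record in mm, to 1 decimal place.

2443.6 mm

12218 years of growth are recorded.
12218 years at 0.20 mm/year gives 0.20 × 12218 = 2443.6 mm.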